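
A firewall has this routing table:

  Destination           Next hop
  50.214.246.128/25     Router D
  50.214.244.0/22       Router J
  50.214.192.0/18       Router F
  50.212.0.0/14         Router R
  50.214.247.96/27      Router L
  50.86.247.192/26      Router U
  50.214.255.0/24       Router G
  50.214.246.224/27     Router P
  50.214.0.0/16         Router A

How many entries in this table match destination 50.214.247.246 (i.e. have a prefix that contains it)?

4

Prefixes containing 50.214.247.246:
  50.212.0.0/14 (50.212.0.0 - 50.215.255.255)
  50.214.0.0/16 (50.214.0.0 - 50.214.255.255)
  50.214.192.0/18 (50.214.192.0 - 50.214.255.255)
  50.214.244.0/22 (50.214.244.0 - 50.214.247.255)
Total matching entries: 4.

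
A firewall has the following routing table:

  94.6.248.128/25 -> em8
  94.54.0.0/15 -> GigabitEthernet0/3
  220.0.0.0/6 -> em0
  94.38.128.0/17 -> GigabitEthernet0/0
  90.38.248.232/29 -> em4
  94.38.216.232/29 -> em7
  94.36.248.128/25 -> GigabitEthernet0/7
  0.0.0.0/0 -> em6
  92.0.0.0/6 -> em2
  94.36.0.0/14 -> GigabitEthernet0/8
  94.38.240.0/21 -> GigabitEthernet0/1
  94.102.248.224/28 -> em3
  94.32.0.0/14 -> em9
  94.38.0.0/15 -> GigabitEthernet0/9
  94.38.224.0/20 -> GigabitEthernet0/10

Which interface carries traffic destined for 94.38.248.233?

GigabitEthernet0/0

Routes whose prefix contains 94.38.248.233:
  0.0.0.0/0 (default, matches everything) -> em6
  92.0.0.0/6 (92.0.0.0 - 95.255.255.255) -> em2
  94.36.0.0/14 (94.36.0.0 - 94.39.255.255) -> GigabitEthernet0/8
  94.38.0.0/15 (94.38.0.0 - 94.39.255.255) -> GigabitEthernet0/9
  94.38.128.0/17 (94.38.128.0 - 94.38.255.255) -> GigabitEthernet0/0
More-specific entries that do NOT match:
  90.38.248.232/29 (90.38.248.232 - 90.38.248.239) does not contain 94.38.248.233
  94.38.216.232/29 (94.38.216.232 - 94.38.216.239) does not contain 94.38.248.233
  94.102.248.224/28 (94.102.248.224 - 94.102.248.239) does not contain 94.38.248.233
  94.6.248.128/25 (94.6.248.128 - 94.6.248.255) does not contain 94.38.248.233
  94.36.248.128/25 (94.36.248.128 - 94.36.248.255) does not contain 94.38.248.233
  94.38.240.0/21 (94.38.240.0 - 94.38.247.255) does not contain 94.38.248.233
  94.38.224.0/20 (94.38.224.0 - 94.38.239.255) does not contain 94.38.248.233
Longest matching prefix is /17 -> interface GigabitEthernet0/0.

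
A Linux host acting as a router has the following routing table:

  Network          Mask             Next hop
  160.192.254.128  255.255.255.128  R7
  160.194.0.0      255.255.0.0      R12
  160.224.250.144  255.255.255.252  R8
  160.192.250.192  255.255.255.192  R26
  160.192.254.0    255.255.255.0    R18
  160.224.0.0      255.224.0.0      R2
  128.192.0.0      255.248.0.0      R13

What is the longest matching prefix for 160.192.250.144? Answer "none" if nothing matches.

none

160.192.250.144 is outside every listed prefix and there is no default route.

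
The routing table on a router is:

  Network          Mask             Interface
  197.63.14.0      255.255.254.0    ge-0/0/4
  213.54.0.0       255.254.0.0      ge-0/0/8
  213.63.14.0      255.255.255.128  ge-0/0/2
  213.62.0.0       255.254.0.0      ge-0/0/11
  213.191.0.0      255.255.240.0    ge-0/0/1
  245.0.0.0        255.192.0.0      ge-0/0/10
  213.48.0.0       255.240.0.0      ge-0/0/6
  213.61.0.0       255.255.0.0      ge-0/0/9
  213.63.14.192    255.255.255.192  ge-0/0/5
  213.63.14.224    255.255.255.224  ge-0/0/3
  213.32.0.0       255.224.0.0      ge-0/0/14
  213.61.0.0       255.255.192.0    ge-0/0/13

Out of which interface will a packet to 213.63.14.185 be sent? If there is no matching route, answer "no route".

Routes whose prefix contains 213.63.14.185:
  213.32.0.0/11 (213.32.0.0 - 213.63.255.255) -> ge-0/0/14
  213.48.0.0/12 (213.48.0.0 - 213.63.255.255) -> ge-0/0/6
  213.62.0.0/15 (213.62.0.0 - 213.63.255.255) -> ge-0/0/11
More-specific entries that do NOT match:
  213.63.14.224/27 (213.63.14.224 - 213.63.14.255) does not contain 213.63.14.185
  213.63.14.192/26 (213.63.14.192 - 213.63.14.255) does not contain 213.63.14.185
  213.63.14.0/25 (213.63.14.0 - 213.63.14.127) does not contain 213.63.14.185
  197.63.14.0/23 (197.63.14.0 - 197.63.15.255) does not contain 213.63.14.185
  213.191.0.0/20 (213.191.0.0 - 213.191.15.255) does not contain 213.63.14.185
  213.61.0.0/18 (213.61.0.0 - 213.61.63.255) does not contain 213.63.14.185
  213.61.0.0/16 (213.61.0.0 - 213.61.255.255) does not contain 213.63.14.185
Longest matching prefix is /15 -> interface ge-0/0/11.

ge-0/0/11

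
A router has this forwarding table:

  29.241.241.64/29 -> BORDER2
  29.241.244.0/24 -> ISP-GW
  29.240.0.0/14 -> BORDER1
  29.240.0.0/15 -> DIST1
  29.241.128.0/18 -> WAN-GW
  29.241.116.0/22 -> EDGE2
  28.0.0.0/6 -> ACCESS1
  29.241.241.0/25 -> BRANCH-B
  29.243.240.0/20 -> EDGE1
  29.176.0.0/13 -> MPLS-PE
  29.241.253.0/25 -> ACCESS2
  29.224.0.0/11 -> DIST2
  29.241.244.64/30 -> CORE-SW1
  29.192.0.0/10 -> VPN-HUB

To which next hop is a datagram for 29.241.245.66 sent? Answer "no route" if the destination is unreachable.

DIST1

Routes whose prefix contains 29.241.245.66:
  28.0.0.0/6 (28.0.0.0 - 31.255.255.255) -> ACCESS1
  29.192.0.0/10 (29.192.0.0 - 29.255.255.255) -> VPN-HUB
  29.224.0.0/11 (29.224.0.0 - 29.255.255.255) -> DIST2
  29.240.0.0/14 (29.240.0.0 - 29.243.255.255) -> BORDER1
  29.240.0.0/15 (29.240.0.0 - 29.241.255.255) -> DIST1
More-specific entries that do NOT match:
  29.241.244.64/30 (29.241.244.64 - 29.241.244.67) does not contain 29.241.245.66
  29.241.241.64/29 (29.241.241.64 - 29.241.241.71) does not contain 29.241.245.66
  29.241.241.0/25 (29.241.241.0 - 29.241.241.127) does not contain 29.241.245.66
  29.241.253.0/25 (29.241.253.0 - 29.241.253.127) does not contain 29.241.245.66
  29.241.244.0/24 (29.241.244.0 - 29.241.244.255) does not contain 29.241.245.66
  29.241.116.0/22 (29.241.116.0 - 29.241.119.255) does not contain 29.241.245.66
  29.243.240.0/20 (29.243.240.0 - 29.243.255.255) does not contain 29.241.245.66
  29.241.128.0/18 (29.241.128.0 - 29.241.191.255) does not contain 29.241.245.66
Longest matching prefix is /15 -> next hop DIST1.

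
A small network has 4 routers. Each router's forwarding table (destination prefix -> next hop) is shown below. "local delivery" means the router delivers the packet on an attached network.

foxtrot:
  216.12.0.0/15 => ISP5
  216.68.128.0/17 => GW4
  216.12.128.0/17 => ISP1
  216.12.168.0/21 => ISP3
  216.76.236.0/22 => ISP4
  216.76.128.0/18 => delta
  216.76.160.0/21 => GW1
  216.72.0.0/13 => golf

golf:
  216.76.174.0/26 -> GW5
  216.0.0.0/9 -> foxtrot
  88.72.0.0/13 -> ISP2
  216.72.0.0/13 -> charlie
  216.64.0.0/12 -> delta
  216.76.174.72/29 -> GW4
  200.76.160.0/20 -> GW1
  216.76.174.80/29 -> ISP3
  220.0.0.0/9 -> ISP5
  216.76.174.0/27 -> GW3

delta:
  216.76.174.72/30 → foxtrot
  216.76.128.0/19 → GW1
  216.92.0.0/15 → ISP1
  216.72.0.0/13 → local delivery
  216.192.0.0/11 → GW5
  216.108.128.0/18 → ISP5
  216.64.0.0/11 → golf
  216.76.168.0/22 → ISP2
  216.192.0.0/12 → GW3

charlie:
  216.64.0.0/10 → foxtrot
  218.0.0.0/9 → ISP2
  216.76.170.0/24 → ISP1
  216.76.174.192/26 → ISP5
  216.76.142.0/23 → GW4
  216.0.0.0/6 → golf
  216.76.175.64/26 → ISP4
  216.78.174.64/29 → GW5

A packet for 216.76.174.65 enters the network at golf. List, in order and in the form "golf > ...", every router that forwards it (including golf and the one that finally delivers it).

At golf: longest match for 216.76.174.65 is 216.72.0.0/13 -> charlie
At charlie: longest match for 216.76.174.65 is 216.64.0.0/10 -> foxtrot
At foxtrot: longest match for 216.76.174.65 is 216.76.128.0/18 -> delta
At delta: longest match for 216.76.174.65 is 216.72.0.0/13 -> local delivery

golf > charlie > foxtrot > delta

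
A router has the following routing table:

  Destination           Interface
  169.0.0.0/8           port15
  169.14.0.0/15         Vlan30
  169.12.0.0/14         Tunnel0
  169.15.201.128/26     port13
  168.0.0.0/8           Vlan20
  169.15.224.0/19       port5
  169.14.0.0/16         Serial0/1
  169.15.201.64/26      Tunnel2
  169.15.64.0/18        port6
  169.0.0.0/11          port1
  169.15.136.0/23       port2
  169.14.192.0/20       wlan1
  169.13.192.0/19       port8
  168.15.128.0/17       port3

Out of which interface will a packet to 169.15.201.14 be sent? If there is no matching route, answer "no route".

Vlan30

Routes whose prefix contains 169.15.201.14:
  169.0.0.0/8 (169.0.0.0 - 169.255.255.255) -> port15
  169.0.0.0/11 (169.0.0.0 - 169.31.255.255) -> port1
  169.12.0.0/14 (169.12.0.0 - 169.15.255.255) -> Tunnel0
  169.14.0.0/15 (169.14.0.0 - 169.15.255.255) -> Vlan30
More-specific entries that do NOT match:
  169.15.201.128/26 (169.15.201.128 - 169.15.201.191) does not contain 169.15.201.14
  169.15.201.64/26 (169.15.201.64 - 169.15.201.127) does not contain 169.15.201.14
  169.15.136.0/23 (169.15.136.0 - 169.15.137.255) does not contain 169.15.201.14
  169.14.192.0/20 (169.14.192.0 - 169.14.207.255) does not contain 169.15.201.14
  169.15.224.0/19 (169.15.224.0 - 169.15.255.255) does not contain 169.15.201.14
  169.13.192.0/19 (169.13.192.0 - 169.13.223.255) does not contain 169.15.201.14
  169.15.64.0/18 (169.15.64.0 - 169.15.127.255) does not contain 169.15.201.14
  168.15.128.0/17 (168.15.128.0 - 168.15.255.255) does not contain 169.15.201.14
  169.14.0.0/16 (169.14.0.0 - 169.14.255.255) does not contain 169.15.201.14
Longest matching prefix is /15 -> interface Vlan30.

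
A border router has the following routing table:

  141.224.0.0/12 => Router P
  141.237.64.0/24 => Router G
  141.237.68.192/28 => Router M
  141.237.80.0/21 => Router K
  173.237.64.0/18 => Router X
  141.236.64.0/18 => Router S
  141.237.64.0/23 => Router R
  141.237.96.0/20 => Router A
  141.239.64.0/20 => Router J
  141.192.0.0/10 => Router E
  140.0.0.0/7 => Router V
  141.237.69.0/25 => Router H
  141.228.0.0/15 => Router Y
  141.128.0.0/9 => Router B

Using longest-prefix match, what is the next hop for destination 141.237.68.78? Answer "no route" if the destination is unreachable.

Router P

Routes whose prefix contains 141.237.68.78:
  140.0.0.0/7 (140.0.0.0 - 141.255.255.255) -> Router V
  141.128.0.0/9 (141.128.0.0 - 141.255.255.255) -> Router B
  141.192.0.0/10 (141.192.0.0 - 141.255.255.255) -> Router E
  141.224.0.0/12 (141.224.0.0 - 141.239.255.255) -> Router P
More-specific entries that do NOT match:
  141.237.68.192/28 (141.237.68.192 - 141.237.68.207) does not contain 141.237.68.78
  141.237.69.0/25 (141.237.69.0 - 141.237.69.127) does not contain 141.237.68.78
  141.237.64.0/24 (141.237.64.0 - 141.237.64.255) does not contain 141.237.68.78
  141.237.64.0/23 (141.237.64.0 - 141.237.65.255) does not contain 141.237.68.78
  141.237.80.0/21 (141.237.80.0 - 141.237.87.255) does not contain 141.237.68.78
  141.237.96.0/20 (141.237.96.0 - 141.237.111.255) does not contain 141.237.68.78
  141.239.64.0/20 (141.239.64.0 - 141.239.79.255) does not contain 141.237.68.78
  173.237.64.0/18 (173.237.64.0 - 173.237.127.255) does not contain 141.237.68.78
  141.236.64.0/18 (141.236.64.0 - 141.236.127.255) does not contain 141.237.68.78
  141.228.0.0/15 (141.228.0.0 - 141.229.255.255) does not contain 141.237.68.78
Longest matching prefix is /12 -> next hop Router P.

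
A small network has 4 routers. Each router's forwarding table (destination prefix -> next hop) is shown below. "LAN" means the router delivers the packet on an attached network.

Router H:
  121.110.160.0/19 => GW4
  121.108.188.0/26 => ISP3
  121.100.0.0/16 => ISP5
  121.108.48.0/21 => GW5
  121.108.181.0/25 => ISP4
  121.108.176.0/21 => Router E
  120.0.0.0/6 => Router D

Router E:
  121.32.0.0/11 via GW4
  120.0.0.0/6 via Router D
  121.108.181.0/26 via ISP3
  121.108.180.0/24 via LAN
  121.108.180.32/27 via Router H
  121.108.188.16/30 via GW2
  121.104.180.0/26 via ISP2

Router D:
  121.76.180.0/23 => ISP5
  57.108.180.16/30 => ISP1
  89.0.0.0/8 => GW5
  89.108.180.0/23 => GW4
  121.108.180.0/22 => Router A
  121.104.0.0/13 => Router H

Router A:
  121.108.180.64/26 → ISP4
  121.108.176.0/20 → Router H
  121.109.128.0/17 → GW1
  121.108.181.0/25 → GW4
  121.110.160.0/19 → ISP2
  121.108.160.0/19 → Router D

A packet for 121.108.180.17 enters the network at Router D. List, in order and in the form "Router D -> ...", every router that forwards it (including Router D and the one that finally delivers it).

Router D -> Router A -> Router H -> Router E

At Router D: longest match for 121.108.180.17 is 121.108.180.0/22 -> Router A
At Router A: longest match for 121.108.180.17 is 121.108.176.0/20 -> Router H
At Router H: longest match for 121.108.180.17 is 121.108.176.0/21 -> Router E
At Router E: longest match for 121.108.180.17 is 121.108.180.0/24 -> LAN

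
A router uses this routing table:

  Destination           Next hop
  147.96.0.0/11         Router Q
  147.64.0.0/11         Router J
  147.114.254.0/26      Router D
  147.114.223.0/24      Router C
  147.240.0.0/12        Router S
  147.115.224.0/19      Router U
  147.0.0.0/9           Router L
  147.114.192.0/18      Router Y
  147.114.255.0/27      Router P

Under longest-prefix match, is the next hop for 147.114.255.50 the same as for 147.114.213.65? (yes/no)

147.114.255.50: longest match 147.114.192.0/18 -> Router Y
147.114.213.65: longest match 147.114.192.0/18 -> Router Y

yes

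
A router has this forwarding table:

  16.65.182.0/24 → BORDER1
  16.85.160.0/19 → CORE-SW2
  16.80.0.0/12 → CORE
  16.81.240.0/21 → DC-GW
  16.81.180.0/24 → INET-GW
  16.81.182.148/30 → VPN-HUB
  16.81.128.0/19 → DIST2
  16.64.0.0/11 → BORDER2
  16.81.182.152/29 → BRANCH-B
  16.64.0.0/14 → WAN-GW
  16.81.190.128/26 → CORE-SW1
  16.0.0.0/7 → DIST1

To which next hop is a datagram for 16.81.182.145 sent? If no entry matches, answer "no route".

CORE

Routes whose prefix contains 16.81.182.145:
  16.0.0.0/7 (16.0.0.0 - 17.255.255.255) -> DIST1
  16.64.0.0/11 (16.64.0.0 - 16.95.255.255) -> BORDER2
  16.80.0.0/12 (16.80.0.0 - 16.95.255.255) -> CORE
More-specific entries that do NOT match:
  16.81.182.148/30 (16.81.182.148 - 16.81.182.151) does not contain 16.81.182.145
  16.81.182.152/29 (16.81.182.152 - 16.81.182.159) does not contain 16.81.182.145
  16.81.190.128/26 (16.81.190.128 - 16.81.190.191) does not contain 16.81.182.145
  16.65.182.0/24 (16.65.182.0 - 16.65.182.255) does not contain 16.81.182.145
  16.81.180.0/24 (16.81.180.0 - 16.81.180.255) does not contain 16.81.182.145
  16.81.240.0/21 (16.81.240.0 - 16.81.247.255) does not contain 16.81.182.145
  16.85.160.0/19 (16.85.160.0 - 16.85.191.255) does not contain 16.81.182.145
  16.81.128.0/19 (16.81.128.0 - 16.81.159.255) does not contain 16.81.182.145
  16.64.0.0/14 (16.64.0.0 - 16.67.255.255) does not contain 16.81.182.145
Longest matching prefix is /12 -> next hop CORE.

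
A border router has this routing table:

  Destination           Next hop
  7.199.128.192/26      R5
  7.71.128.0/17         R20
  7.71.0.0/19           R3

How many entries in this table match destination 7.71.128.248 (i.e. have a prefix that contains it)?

1

Prefixes containing 7.71.128.248:
  7.71.128.0/17 (7.71.128.0 - 7.71.255.255)
Total matching entries: 1.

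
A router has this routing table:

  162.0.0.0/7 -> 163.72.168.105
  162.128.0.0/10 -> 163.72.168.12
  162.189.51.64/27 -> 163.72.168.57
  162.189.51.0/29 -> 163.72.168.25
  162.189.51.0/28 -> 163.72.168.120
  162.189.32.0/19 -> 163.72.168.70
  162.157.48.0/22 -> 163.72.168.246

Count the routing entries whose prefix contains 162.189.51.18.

Prefixes containing 162.189.51.18:
  162.0.0.0/7 (162.0.0.0 - 163.255.255.255)
  162.128.0.0/10 (162.128.0.0 - 162.191.255.255)
  162.189.32.0/19 (162.189.32.0 - 162.189.63.255)
Total matching entries: 3.

3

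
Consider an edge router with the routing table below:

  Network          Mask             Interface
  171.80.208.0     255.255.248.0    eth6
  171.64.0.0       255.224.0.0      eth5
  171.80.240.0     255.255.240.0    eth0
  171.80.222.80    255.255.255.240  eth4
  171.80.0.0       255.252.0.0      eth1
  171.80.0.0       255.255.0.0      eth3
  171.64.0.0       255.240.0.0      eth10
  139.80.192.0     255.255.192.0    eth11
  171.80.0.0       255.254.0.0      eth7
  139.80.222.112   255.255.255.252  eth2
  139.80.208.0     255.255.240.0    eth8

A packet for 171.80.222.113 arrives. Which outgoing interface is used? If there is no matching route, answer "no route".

eth3

Routes whose prefix contains 171.80.222.113:
  171.64.0.0/11 (171.64.0.0 - 171.95.255.255) -> eth5
  171.80.0.0/14 (171.80.0.0 - 171.83.255.255) -> eth1
  171.80.0.0/15 (171.80.0.0 - 171.81.255.255) -> eth7
  171.80.0.0/16 (171.80.0.0 - 171.80.255.255) -> eth3
More-specific entries that do NOT match:
  139.80.222.112/30 (139.80.222.112 - 139.80.222.115) does not contain 171.80.222.113
  171.80.222.80/28 (171.80.222.80 - 171.80.222.95) does not contain 171.80.222.113
  171.80.208.0/21 (171.80.208.0 - 171.80.215.255) does not contain 171.80.222.113
  171.80.240.0/20 (171.80.240.0 - 171.80.255.255) does not contain 171.80.222.113
  139.80.208.0/20 (139.80.208.0 - 139.80.223.255) does not contain 171.80.222.113
  139.80.192.0/18 (139.80.192.0 - 139.80.255.255) does not contain 171.80.222.113
Longest matching prefix is /16 -> interface eth3.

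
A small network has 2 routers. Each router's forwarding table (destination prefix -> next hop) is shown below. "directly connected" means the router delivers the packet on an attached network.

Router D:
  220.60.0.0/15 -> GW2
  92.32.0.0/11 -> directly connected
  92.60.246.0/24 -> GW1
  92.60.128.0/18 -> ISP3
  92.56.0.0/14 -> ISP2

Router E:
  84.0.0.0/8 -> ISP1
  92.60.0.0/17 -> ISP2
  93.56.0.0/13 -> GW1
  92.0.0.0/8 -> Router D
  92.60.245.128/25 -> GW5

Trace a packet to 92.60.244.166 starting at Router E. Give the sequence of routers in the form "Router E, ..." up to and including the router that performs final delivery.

Router E, Router D

At Router E: longest match for 92.60.244.166 is 92.0.0.0/8 -> Router D
At Router D: longest match for 92.60.244.166 is 92.32.0.0/11 -> directly connected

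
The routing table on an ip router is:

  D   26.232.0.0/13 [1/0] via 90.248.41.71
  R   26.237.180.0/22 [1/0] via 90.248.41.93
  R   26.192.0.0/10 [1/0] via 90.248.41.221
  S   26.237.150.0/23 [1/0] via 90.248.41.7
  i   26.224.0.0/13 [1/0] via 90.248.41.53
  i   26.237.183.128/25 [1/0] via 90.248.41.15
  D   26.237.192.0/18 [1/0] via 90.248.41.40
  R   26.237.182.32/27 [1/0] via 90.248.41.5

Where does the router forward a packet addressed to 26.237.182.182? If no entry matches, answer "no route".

90.248.41.93

Routes whose prefix contains 26.237.182.182:
  26.192.0.0/10 (26.192.0.0 - 26.255.255.255) -> 90.248.41.221
  26.232.0.0/13 (26.232.0.0 - 26.239.255.255) -> 90.248.41.71
  26.237.180.0/22 (26.237.180.0 - 26.237.183.255) -> 90.248.41.93
More-specific entries that do NOT match:
  26.237.182.32/27 (26.237.182.32 - 26.237.182.63) does not contain 26.237.182.182
  26.237.183.128/25 (26.237.183.128 - 26.237.183.255) does not contain 26.237.182.182
  26.237.150.0/23 (26.237.150.0 - 26.237.151.255) does not contain 26.237.182.182
Longest matching prefix is /22 -> next hop 90.248.41.93.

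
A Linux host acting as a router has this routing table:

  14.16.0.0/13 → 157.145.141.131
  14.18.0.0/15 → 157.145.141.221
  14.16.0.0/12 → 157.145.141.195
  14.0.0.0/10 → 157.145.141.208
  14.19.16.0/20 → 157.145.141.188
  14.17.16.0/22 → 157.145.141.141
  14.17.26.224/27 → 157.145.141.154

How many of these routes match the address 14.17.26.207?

Prefixes containing 14.17.26.207:
  14.0.0.0/10 (14.0.0.0 - 14.63.255.255)
  14.16.0.0/12 (14.16.0.0 - 14.31.255.255)
  14.16.0.0/13 (14.16.0.0 - 14.23.255.255)
Total matching entries: 3.

3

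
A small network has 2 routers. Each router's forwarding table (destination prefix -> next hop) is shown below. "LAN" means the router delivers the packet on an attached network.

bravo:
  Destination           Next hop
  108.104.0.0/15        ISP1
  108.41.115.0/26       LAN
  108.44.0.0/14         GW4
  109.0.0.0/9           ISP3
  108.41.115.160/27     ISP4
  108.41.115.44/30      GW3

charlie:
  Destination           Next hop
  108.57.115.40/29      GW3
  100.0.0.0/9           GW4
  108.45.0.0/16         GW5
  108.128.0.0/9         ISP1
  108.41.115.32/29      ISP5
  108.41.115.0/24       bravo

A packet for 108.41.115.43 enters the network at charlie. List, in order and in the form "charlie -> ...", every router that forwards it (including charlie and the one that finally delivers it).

At charlie: longest match for 108.41.115.43 is 108.41.115.0/24 -> bravo
At bravo: longest match for 108.41.115.43 is 108.41.115.0/26 -> LAN

charlie -> bravo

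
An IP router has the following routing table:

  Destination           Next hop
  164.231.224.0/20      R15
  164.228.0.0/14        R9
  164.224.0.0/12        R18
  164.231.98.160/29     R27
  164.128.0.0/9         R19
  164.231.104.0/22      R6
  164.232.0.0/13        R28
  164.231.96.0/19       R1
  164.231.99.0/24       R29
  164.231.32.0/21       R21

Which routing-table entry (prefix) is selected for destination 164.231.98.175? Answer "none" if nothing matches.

164.231.96.0/19

Entries matching 164.231.98.175:
  164.128.0.0/9 (164.128.0.0 - 164.255.255.255)
  164.224.0.0/12 (164.224.0.0 - 164.239.255.255)
  164.228.0.0/14 (164.228.0.0 - 164.231.255.255)
  164.231.96.0/19 (164.231.96.0 - 164.231.127.255)
Most specific is 164.231.96.0/19.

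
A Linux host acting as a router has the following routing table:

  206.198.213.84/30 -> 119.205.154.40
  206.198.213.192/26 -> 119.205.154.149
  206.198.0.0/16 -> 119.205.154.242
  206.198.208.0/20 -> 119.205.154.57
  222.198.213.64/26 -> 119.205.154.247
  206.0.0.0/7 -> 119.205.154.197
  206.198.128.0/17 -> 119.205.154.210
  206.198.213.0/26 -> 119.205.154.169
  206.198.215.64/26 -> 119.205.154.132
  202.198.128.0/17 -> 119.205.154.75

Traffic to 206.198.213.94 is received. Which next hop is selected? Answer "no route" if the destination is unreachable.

119.205.154.57

Routes whose prefix contains 206.198.213.94:
  206.0.0.0/7 (206.0.0.0 - 207.255.255.255) -> 119.205.154.197
  206.198.0.0/16 (206.198.0.0 - 206.198.255.255) -> 119.205.154.242
  206.198.128.0/17 (206.198.128.0 - 206.198.255.255) -> 119.205.154.210
  206.198.208.0/20 (206.198.208.0 - 206.198.223.255) -> 119.205.154.57
More-specific entries that do NOT match:
  206.198.213.84/30 (206.198.213.84 - 206.198.213.87) does not contain 206.198.213.94
  206.198.213.192/26 (206.198.213.192 - 206.198.213.255) does not contain 206.198.213.94
  222.198.213.64/26 (222.198.213.64 - 222.198.213.127) does not contain 206.198.213.94
  206.198.213.0/26 (206.198.213.0 - 206.198.213.63) does not contain 206.198.213.94
  206.198.215.64/26 (206.198.215.64 - 206.198.215.127) does not contain 206.198.213.94
Longest matching prefix is /20 -> next hop 119.205.154.57.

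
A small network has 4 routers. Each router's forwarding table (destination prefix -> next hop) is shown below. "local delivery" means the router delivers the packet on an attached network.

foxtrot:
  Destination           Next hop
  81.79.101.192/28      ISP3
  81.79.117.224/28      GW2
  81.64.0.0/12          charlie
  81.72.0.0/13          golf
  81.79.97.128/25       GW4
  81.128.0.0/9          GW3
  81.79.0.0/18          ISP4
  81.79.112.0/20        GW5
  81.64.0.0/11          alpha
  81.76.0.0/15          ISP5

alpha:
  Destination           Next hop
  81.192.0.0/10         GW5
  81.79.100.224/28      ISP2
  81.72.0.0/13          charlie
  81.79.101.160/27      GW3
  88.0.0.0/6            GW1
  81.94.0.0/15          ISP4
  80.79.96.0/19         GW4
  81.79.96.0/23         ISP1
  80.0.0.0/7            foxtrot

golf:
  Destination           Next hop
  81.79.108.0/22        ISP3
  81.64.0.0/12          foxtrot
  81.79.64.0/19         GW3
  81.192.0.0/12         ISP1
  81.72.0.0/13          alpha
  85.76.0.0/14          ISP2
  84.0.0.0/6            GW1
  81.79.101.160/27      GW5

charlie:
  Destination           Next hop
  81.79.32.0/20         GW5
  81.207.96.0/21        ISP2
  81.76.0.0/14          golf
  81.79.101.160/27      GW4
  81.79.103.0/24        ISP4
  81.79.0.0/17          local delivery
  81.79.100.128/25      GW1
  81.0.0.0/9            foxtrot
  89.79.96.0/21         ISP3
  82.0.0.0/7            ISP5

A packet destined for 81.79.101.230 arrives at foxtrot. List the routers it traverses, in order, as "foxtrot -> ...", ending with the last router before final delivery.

foxtrot -> golf -> alpha -> charlie

At foxtrot: longest match for 81.79.101.230 is 81.72.0.0/13 -> golf
At golf: longest match for 81.79.101.230 is 81.72.0.0/13 -> alpha
At alpha: longest match for 81.79.101.230 is 81.72.0.0/13 -> charlie
At charlie: longest match for 81.79.101.230 is 81.79.0.0/17 -> local delivery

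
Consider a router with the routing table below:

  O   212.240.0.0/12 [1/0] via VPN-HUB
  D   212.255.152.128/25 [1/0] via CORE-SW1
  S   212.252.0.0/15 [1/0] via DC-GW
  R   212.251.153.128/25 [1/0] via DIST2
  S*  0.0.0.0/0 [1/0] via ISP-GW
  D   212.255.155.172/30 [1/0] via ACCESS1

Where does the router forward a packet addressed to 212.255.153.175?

VPN-HUB

Routes whose prefix contains 212.255.153.175:
  0.0.0.0/0 (default, matches everything) -> ISP-GW
  212.240.0.0/12 (212.240.0.0 - 212.255.255.255) -> VPN-HUB
More-specific entries that do NOT match:
  212.255.155.172/30 (212.255.155.172 - 212.255.155.175) does not contain 212.255.153.175
  212.255.152.128/25 (212.255.152.128 - 212.255.152.255) does not contain 212.255.153.175
  212.251.153.128/25 (212.251.153.128 - 212.251.153.255) does not contain 212.255.153.175
  212.252.0.0/15 (212.252.0.0 - 212.253.255.255) does not contain 212.255.153.175
Longest matching prefix is /12 -> next hop VPN-HUB.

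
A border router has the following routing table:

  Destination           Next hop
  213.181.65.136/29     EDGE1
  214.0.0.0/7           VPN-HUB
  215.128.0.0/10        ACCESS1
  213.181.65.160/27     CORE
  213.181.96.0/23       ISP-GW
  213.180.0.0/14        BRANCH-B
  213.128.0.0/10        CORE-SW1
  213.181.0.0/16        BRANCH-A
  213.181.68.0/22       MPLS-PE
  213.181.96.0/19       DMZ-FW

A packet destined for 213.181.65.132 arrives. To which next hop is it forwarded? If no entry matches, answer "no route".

Routes whose prefix contains 213.181.65.132:
  213.128.0.0/10 (213.128.0.0 - 213.191.255.255) -> CORE-SW1
  213.180.0.0/14 (213.180.0.0 - 213.183.255.255) -> BRANCH-B
  213.181.0.0/16 (213.181.0.0 - 213.181.255.255) -> BRANCH-A
More-specific entries that do NOT match:
  213.181.65.136/29 (213.181.65.136 - 213.181.65.143) does not contain 213.181.65.132
  213.181.65.160/27 (213.181.65.160 - 213.181.65.191) does not contain 213.181.65.132
  213.181.96.0/23 (213.181.96.0 - 213.181.97.255) does not contain 213.181.65.132
  213.181.68.0/22 (213.181.68.0 - 213.181.71.255) does not contain 213.181.65.132
  213.181.96.0/19 (213.181.96.0 - 213.181.127.255) does not contain 213.181.65.132
Longest matching prefix is /16 -> next hop BRANCH-A.

BRANCH-A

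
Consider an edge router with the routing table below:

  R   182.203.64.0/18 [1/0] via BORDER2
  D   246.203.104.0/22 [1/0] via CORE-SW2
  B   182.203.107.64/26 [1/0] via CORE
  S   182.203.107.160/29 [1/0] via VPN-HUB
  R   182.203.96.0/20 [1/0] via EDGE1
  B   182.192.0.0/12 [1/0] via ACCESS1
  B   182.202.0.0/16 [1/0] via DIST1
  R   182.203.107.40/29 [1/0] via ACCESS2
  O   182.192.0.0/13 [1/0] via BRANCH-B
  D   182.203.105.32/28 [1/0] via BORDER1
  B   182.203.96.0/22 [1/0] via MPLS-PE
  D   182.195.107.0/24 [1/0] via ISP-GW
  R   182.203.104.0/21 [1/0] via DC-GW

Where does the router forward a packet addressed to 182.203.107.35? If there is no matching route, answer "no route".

DC-GW

Routes whose prefix contains 182.203.107.35:
  182.192.0.0/12 (182.192.0.0 - 182.207.255.255) -> ACCESS1
  182.203.64.0/18 (182.203.64.0 - 182.203.127.255) -> BORDER2
  182.203.96.0/20 (182.203.96.0 - 182.203.111.255) -> EDGE1
  182.203.104.0/21 (182.203.104.0 - 182.203.111.255) -> DC-GW
More-specific entries that do NOT match:
  182.203.107.160/29 (182.203.107.160 - 182.203.107.167) does not contain 182.203.107.35
  182.203.107.40/29 (182.203.107.40 - 182.203.107.47) does not contain 182.203.107.35
  182.203.105.32/28 (182.203.105.32 - 182.203.105.47) does not contain 182.203.107.35
  182.203.107.64/26 (182.203.107.64 - 182.203.107.127) does not contain 182.203.107.35
  182.195.107.0/24 (182.195.107.0 - 182.195.107.255) does not contain 182.203.107.35
  246.203.104.0/22 (246.203.104.0 - 246.203.107.255) does not contain 182.203.107.35
  182.203.96.0/22 (182.203.96.0 - 182.203.99.255) does not contain 182.203.107.35
Longest matching prefix is /21 -> next hop DC-GW.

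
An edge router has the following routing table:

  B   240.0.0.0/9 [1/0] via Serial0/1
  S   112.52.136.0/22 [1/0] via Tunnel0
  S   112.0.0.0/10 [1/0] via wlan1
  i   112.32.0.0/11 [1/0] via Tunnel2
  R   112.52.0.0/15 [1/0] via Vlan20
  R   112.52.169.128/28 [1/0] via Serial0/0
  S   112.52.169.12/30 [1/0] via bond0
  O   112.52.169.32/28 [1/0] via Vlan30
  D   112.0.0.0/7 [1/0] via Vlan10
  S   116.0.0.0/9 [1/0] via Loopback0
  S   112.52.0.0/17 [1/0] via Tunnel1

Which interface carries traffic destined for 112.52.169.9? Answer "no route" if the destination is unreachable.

Vlan20

Routes whose prefix contains 112.52.169.9:
  112.0.0.0/7 (112.0.0.0 - 113.255.255.255) -> Vlan10
  112.0.0.0/10 (112.0.0.0 - 112.63.255.255) -> wlan1
  112.32.0.0/11 (112.32.0.0 - 112.63.255.255) -> Tunnel2
  112.52.0.0/15 (112.52.0.0 - 112.53.255.255) -> Vlan20
More-specific entries that do NOT match:
  112.52.169.12/30 (112.52.169.12 - 112.52.169.15) does not contain 112.52.169.9
  112.52.169.128/28 (112.52.169.128 - 112.52.169.143) does not contain 112.52.169.9
  112.52.169.32/28 (112.52.169.32 - 112.52.169.47) does not contain 112.52.169.9
  112.52.136.0/22 (112.52.136.0 - 112.52.139.255) does not contain 112.52.169.9
  112.52.0.0/17 (112.52.0.0 - 112.52.127.255) does not contain 112.52.169.9
Longest matching prefix is /15 -> interface Vlan20.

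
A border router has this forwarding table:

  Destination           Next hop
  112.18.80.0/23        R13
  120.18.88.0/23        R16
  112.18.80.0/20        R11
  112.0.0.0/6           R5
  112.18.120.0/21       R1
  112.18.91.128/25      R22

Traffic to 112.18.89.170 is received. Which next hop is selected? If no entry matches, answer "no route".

R11

Routes whose prefix contains 112.18.89.170:
  112.0.0.0/6 (112.0.0.0 - 115.255.255.255) -> R5
  112.18.80.0/20 (112.18.80.0 - 112.18.95.255) -> R11
More-specific entries that do NOT match:
  112.18.91.128/25 (112.18.91.128 - 112.18.91.255) does not contain 112.18.89.170
  112.18.80.0/23 (112.18.80.0 - 112.18.81.255) does not contain 112.18.89.170
  120.18.88.0/23 (120.18.88.0 - 120.18.89.255) does not contain 112.18.89.170
  112.18.120.0/21 (112.18.120.0 - 112.18.127.255) does not contain 112.18.89.170
Longest matching prefix is /20 -> next hop R11.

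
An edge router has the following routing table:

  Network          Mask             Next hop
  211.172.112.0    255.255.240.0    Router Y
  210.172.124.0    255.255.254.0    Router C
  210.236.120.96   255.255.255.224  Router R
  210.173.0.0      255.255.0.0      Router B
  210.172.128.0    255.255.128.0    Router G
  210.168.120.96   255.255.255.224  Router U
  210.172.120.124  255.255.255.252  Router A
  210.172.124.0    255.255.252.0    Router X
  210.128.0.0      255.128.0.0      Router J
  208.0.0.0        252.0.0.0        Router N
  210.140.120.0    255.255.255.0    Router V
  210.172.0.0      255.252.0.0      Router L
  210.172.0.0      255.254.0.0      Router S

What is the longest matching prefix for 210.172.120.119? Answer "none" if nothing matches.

Entries matching 210.172.120.119:
  208.0.0.0/6 (208.0.0.0 - 211.255.255.255)
  210.128.0.0/9 (210.128.0.0 - 210.255.255.255)
  210.172.0.0/14 (210.172.0.0 - 210.175.255.255)
  210.172.0.0/15 (210.172.0.0 - 210.173.255.255)
Most specific is 210.172.0.0/15.

210.172.0.0/15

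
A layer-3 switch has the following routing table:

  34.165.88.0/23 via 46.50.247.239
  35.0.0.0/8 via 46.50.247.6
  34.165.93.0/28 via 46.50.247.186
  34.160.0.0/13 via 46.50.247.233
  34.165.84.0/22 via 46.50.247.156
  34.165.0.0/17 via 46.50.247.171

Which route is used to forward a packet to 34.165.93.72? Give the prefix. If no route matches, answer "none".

34.165.0.0/17

Entries matching 34.165.93.72:
  34.160.0.0/13 (34.160.0.0 - 34.167.255.255)
  34.165.0.0/17 (34.165.0.0 - 34.165.127.255)
Most specific is 34.165.0.0/17.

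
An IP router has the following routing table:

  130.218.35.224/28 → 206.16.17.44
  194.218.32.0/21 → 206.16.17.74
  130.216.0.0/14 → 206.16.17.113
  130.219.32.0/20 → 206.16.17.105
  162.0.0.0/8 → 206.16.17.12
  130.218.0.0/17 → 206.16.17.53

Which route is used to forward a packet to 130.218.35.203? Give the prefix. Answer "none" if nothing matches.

Entries matching 130.218.35.203:
  130.216.0.0/14 (130.216.0.0 - 130.219.255.255)
  130.218.0.0/17 (130.218.0.0 - 130.218.127.255)
Most specific is 130.218.0.0/17.

130.218.0.0/17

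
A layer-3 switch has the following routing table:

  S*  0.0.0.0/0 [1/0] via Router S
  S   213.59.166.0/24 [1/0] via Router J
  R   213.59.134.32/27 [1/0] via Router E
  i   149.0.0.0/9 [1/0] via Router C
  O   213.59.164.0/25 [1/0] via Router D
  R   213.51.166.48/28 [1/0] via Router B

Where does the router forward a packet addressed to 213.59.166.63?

Router J

Routes whose prefix contains 213.59.166.63:
  0.0.0.0/0 (default, matches everything) -> Router S
  213.59.166.0/24 (213.59.166.0 - 213.59.166.255) -> Router J
More-specific entries that do NOT match:
  213.51.166.48/28 (213.51.166.48 - 213.51.166.63) does not contain 213.59.166.63
  213.59.134.32/27 (213.59.134.32 - 213.59.134.63) does not contain 213.59.166.63
  213.59.164.0/25 (213.59.164.0 - 213.59.164.127) does not contain 213.59.166.63
Longest matching prefix is /24 -> next hop Router J.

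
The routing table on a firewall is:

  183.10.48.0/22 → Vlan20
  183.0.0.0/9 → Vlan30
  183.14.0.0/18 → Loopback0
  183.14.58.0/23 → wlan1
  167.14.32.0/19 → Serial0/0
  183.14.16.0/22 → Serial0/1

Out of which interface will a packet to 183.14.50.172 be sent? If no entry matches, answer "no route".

Loopback0

Routes whose prefix contains 183.14.50.172:
  183.0.0.0/9 (183.0.0.0 - 183.127.255.255) -> Vlan30
  183.14.0.0/18 (183.14.0.0 - 183.14.63.255) -> Loopback0
More-specific entries that do NOT match:
  183.14.58.0/23 (183.14.58.0 - 183.14.59.255) does not contain 183.14.50.172
  183.10.48.0/22 (183.10.48.0 - 183.10.51.255) does not contain 183.14.50.172
  183.14.16.0/22 (183.14.16.0 - 183.14.19.255) does not contain 183.14.50.172
  167.14.32.0/19 (167.14.32.0 - 167.14.63.255) does not contain 183.14.50.172
Longest matching prefix is /18 -> interface Loopback0.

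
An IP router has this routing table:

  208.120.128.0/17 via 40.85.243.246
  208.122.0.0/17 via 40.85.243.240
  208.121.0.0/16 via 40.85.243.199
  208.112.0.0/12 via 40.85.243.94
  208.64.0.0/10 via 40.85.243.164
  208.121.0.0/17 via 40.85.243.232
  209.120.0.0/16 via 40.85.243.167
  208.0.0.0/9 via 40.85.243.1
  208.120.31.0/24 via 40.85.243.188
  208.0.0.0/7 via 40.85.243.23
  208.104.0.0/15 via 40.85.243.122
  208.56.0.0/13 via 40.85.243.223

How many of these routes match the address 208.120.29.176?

Prefixes containing 208.120.29.176:
  208.0.0.0/7 (208.0.0.0 - 209.255.255.255)
  208.0.0.0/9 (208.0.0.0 - 208.127.255.255)
  208.64.0.0/10 (208.64.0.0 - 208.127.255.255)
  208.112.0.0/12 (208.112.0.0 - 208.127.255.255)
Total matching entries: 4.

4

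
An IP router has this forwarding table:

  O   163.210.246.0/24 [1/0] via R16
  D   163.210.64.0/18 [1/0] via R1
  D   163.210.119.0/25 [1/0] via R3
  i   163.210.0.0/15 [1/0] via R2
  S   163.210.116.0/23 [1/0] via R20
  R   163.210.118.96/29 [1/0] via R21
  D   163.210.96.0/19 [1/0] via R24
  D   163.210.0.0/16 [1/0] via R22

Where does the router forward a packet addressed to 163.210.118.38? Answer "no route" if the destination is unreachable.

Routes whose prefix contains 163.210.118.38:
  163.210.0.0/15 (163.210.0.0 - 163.211.255.255) -> R2
  163.210.0.0/16 (163.210.0.0 - 163.210.255.255) -> R22
  163.210.64.0/18 (163.210.64.0 - 163.210.127.255) -> R1
  163.210.96.0/19 (163.210.96.0 - 163.210.127.255) -> R24
More-specific entries that do NOT match:
  163.210.118.96/29 (163.210.118.96 - 163.210.118.103) does not contain 163.210.118.38
  163.210.119.0/25 (163.210.119.0 - 163.210.119.127) does not contain 163.210.118.38
  163.210.246.0/24 (163.210.246.0 - 163.210.246.255) does not contain 163.210.118.38
  163.210.116.0/23 (163.210.116.0 - 163.210.117.255) does not contain 163.210.118.38
Longest matching prefix is /19 -> next hop R24.

R24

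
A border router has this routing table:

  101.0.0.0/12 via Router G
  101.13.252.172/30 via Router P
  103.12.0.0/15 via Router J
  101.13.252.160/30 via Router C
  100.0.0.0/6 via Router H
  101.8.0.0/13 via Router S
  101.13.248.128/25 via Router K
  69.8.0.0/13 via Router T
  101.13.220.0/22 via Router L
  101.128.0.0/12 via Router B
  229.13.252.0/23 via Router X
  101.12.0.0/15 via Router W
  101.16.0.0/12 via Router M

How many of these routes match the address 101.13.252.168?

Prefixes containing 101.13.252.168:
  100.0.0.0/6 (100.0.0.0 - 103.255.255.255)
  101.0.0.0/12 (101.0.0.0 - 101.15.255.255)
  101.8.0.0/13 (101.8.0.0 - 101.15.255.255)
  101.12.0.0/15 (101.12.0.0 - 101.13.255.255)
Total matching entries: 4.

4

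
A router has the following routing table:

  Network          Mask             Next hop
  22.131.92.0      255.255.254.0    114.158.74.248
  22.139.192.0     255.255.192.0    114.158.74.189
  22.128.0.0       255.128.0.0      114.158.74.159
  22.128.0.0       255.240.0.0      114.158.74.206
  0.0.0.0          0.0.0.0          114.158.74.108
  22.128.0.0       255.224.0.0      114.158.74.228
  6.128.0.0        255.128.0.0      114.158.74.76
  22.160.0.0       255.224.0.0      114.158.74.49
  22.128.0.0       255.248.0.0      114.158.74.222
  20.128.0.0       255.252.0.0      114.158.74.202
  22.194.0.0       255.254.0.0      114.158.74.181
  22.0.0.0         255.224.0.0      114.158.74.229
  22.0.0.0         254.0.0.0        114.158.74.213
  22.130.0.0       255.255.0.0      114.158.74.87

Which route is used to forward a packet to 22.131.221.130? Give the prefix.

Entries matching 22.131.221.130:
  0.0.0.0/0 (default, matches everything)
  22.0.0.0/7 (22.0.0.0 - 23.255.255.255)
  22.128.0.0/9 (22.128.0.0 - 22.255.255.255)
  22.128.0.0/11 (22.128.0.0 - 22.159.255.255)
  22.128.0.0/12 (22.128.0.0 - 22.143.255.255)
  22.128.0.0/13 (22.128.0.0 - 22.135.255.255)
Most specific is 22.128.0.0/13.

22.128.0.0/13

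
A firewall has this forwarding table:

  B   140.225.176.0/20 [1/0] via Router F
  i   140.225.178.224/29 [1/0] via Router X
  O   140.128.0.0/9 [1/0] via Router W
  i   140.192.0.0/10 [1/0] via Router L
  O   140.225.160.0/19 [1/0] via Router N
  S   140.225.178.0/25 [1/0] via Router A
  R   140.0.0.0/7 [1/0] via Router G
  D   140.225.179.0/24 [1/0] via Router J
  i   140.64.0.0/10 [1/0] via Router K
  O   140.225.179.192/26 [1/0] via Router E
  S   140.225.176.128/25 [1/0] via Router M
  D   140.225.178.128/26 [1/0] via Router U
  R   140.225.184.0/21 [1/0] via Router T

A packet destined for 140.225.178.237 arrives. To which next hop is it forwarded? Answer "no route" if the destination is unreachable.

Router F

Routes whose prefix contains 140.225.178.237:
  140.0.0.0/7 (140.0.0.0 - 141.255.255.255) -> Router G
  140.128.0.0/9 (140.128.0.0 - 140.255.255.255) -> Router W
  140.192.0.0/10 (140.192.0.0 - 140.255.255.255) -> Router L
  140.225.160.0/19 (140.225.160.0 - 140.225.191.255) -> Router N
  140.225.176.0/20 (140.225.176.0 - 140.225.191.255) -> Router F
More-specific entries that do NOT match:
  140.225.178.224/29 (140.225.178.224 - 140.225.178.231) does not contain 140.225.178.237
  140.225.179.192/26 (140.225.179.192 - 140.225.179.255) does not contain 140.225.178.237
  140.225.178.128/26 (140.225.178.128 - 140.225.178.191) does not contain 140.225.178.237
  140.225.178.0/25 (140.225.178.0 - 140.225.178.127) does not contain 140.225.178.237
  140.225.176.128/25 (140.225.176.128 - 140.225.176.255) does not contain 140.225.178.237
  140.225.179.0/24 (140.225.179.0 - 140.225.179.255) does not contain 140.225.178.237
  140.225.184.0/21 (140.225.184.0 - 140.225.191.255) does not contain 140.225.178.237
Longest matching prefix is /20 -> next hop Router F.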